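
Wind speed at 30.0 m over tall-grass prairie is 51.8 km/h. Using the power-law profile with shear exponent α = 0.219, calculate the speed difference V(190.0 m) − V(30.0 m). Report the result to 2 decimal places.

25.80 km/h

Power law: V₂ = V₁ · (z₂/z₁)^α = 51.8 × (6.3333)^0.219 = 77.6046 km/h
ΔV = 77.6046 − 51.8 = 25.8046 km/h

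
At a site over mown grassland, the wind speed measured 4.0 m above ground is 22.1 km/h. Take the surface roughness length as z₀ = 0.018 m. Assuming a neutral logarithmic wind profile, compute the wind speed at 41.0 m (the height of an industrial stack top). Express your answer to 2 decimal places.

Log law: V(z) ∝ ln(z/z₀), so V₂/V₁ = ln(z₂/z₀) / ln(z₁/z₀).
ln(41.0/0.018) = 7.7310, ln(4.0/0.018) = 5.4037
V₂ = 22.1 × 7.7310/5.4037 = 22.1 × 1.4307 = 31.6181 km/h

31.62 km/h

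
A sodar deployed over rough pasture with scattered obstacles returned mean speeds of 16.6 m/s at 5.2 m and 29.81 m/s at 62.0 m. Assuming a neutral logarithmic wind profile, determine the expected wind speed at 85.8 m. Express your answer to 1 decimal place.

31.5 m/s

Log law: V ∝ ln(z/z₀). From the pair, with r = V₁/V₂ = 0.55686,
ln z₀ = (ln z₁ − r·ln z₂)/(1 − r) = (1.6487 − 0.55686×4.1271)/0.44314 = -1.4659 → z₀ = 0.2309 m
V₃ = V₁ · ln(z₃/z₀)/ln(z₁/z₀) = 16.6 × 5.9179/3.1145 = 31.5416 m/s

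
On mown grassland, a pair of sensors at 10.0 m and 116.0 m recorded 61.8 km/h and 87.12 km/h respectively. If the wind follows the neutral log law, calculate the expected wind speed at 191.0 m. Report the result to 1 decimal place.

Log law: V ∝ ln(z/z₀). From the pair, with r = V₁/V₂ = 0.70937,
ln z₀ = (ln z₁ − r·ln z₂)/(1 − r) = (2.3026 − 0.70937×4.7536)/0.29063 = -3.6797 → z₀ = 0.02523 m
V₃ = V₁ · ln(z₃/z₀)/ln(z₁/z₀) = 61.8 × 8.9320/5.9823 = 92.2716 km/h

92.3 km/h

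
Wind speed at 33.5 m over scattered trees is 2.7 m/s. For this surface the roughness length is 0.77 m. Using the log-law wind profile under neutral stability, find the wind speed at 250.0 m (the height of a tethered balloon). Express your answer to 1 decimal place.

4.1 m/s

Log law: V(z) ∝ ln(z/z₀), so V₂/V₁ = ln(z₂/z₀) / ln(z₁/z₀).
ln(250.0/0.77) = 5.7828, ln(33.5/0.77) = 3.7729
V₂ = 2.7 × 5.7828/3.7729 = 2.7 × 1.5327 = 4.1384 m/s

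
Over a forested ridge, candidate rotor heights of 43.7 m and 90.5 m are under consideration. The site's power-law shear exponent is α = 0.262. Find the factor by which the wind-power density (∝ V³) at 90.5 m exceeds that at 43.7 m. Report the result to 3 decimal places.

Speed ratio: V_B/V_A = (z_B/z_A)^α = (90.5/43.7)^0.262 = (2.0709)^0.262 = 1.21014
Power-density ratio: P_B/P_A = (V_B/V_A)³ = (1.21014)³ = 1.77218

1.772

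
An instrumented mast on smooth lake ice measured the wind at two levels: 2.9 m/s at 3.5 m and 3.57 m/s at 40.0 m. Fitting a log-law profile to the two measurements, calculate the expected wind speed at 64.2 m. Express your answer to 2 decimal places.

3.70 m/s

Log law: V ∝ ln(z/z₀). From the pair, with r = V₁/V₂ = 0.81232,
ln z₀ = (ln z₁ − r·ln z₂)/(1 − r) = (1.2528 − 0.81232×3.6889)/0.18768 = -9.2916 → z₀ = 0.00009219 m
V₃ = V₁ · ln(z₃/z₀)/ln(z₁/z₀) = 2.9 × 13.4536/10.5444 = 3.7001 m/s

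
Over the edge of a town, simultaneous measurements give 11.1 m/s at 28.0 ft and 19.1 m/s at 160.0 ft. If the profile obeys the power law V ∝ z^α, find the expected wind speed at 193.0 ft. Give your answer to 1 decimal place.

20.2 m/s

First find α: α = ln(V₂/V₁)/ln(z₂/z₁) = ln(19.1/11.1)/ln(160.0/28.0) = 0.54274/1.74297 = 0.3114
Extrapolate from 160.0 ft to 193.0 ft: V₃ = 19.1 × (193.0/160.0)^0.3114 = 19.1 × 1.0601 = 20.2485 m/s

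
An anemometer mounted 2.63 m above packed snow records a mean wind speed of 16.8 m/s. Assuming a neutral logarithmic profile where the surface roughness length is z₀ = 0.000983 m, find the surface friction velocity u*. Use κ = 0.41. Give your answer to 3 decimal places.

u* ≈ 0.873 m/s

Log law: V(z) = (u*/κ) · ln(z/z₀) ⇒ u* = κ · V / ln(z/z₀)
u* = 0.41 × 16.8 / ln(2.63/0.000983) = 0.41 × 16.8 / 7.8919
   = 6.8880 / 7.8919 = 0.8728 m/s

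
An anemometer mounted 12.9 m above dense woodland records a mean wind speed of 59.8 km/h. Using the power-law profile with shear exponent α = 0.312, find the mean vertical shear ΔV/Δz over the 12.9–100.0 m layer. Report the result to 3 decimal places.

0.614 km/h/m

Power law: V₂ = V₁ · (z₂/z₁)^α = 59.8 × (7.7519)^0.312 = 113.2915 km/h
ΔV/Δz = (113.2915 − 59.8)/(100.0 − 12.9) = 53.4915/87.1000 = 0.61414 km/h/m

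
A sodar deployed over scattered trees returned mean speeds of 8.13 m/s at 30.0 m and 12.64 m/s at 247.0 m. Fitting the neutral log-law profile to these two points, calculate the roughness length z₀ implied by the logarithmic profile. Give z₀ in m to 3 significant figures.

Log law: V(z) ∝ ln(z/z₀). With r = V₁/V₂ = 8.13/12.64 = 0.64320,
r · ln(z₂/z₀) = ln(z₁/z₀) ⇒ ln z₀ = (ln z₁ − r·ln z₂)/(1 − r)
ln z₀ = (3.40120 − 0.64320×5.50939) / 0.35680 = -0.3992
z₀ = exp(-0.3992) = 0.6709 m

z₀ ≈ 0.671 m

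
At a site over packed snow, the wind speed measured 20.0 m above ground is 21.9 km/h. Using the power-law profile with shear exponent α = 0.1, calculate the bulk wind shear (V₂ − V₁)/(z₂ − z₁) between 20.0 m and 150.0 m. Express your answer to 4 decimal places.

0.0376 km/h/m

Power law: V₂ = V₁ · (z₂/z₁)^α = 21.9 × (7.5000)^0.1 = 26.7886 km/h
ΔV/Δz = (26.7886 − 21.9)/(150.0 − 20.0) = 4.8886/130.0000 = 0.03760 km/h/m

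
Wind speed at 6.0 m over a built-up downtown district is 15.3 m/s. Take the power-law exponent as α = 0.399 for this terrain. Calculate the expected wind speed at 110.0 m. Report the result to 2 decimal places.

Power-law profile: V₂ = V₁ · (z₂/z₁)^α
V₂ = 15.3 × (110.0/6.0)^0.399 = 15.3 × (18.3333)^0.399
    = 15.3 × 3.1918 = 48.8343 m/s

48.83 m/s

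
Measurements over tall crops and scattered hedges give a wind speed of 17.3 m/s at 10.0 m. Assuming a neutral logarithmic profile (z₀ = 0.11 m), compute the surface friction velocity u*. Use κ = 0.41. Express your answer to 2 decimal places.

Log law: V(z) = (u*/κ) · ln(z/z₀) ⇒ u* = κ · V / ln(z/z₀)
u* = 0.41 × 17.3 / ln(10.0/0.11) = 0.41 × 17.3 / 4.5099
   = 7.0930 / 4.5099 = 1.5728 m/s

u* ≈ 1.57 m/s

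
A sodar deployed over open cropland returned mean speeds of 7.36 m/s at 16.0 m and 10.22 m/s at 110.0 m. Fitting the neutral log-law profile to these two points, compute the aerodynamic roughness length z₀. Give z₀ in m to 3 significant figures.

Log law: V(z) ∝ ln(z/z₀). With r = V₁/V₂ = 7.36/10.22 = 0.72016,
r · ln(z₂/z₀) = ln(z₁/z₀) ⇒ ln z₀ = (ln z₁ − r·ln z₂)/(1 − r)
ln z₀ = (2.77259 − 0.72016×4.70048) / 0.27984 = -2.1887
z₀ = exp(-2.1887) = 0.1121 m

z₀ ≈ 0.112 m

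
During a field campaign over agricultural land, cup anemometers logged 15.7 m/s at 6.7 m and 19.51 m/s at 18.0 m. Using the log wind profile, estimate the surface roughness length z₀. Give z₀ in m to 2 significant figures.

z₀ ≈ 0.11 m

Log law: V(z) ∝ ln(z/z₀). With r = V₁/V₂ = 15.7/19.51 = 0.80472,
r · ln(z₂/z₀) = ln(z₁/z₀) ⇒ ln z₀ = (ln z₁ − r·ln z₂)/(1 − r)
ln z₀ = (1.90211 − 0.80472×2.89037) / 0.19528 = -2.1703
z₀ = exp(-2.1703) = 0.1141 m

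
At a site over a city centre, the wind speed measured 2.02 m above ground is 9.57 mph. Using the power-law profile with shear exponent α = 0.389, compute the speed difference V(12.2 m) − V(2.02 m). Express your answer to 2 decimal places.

Power law: V₂ = V₁ · (z₂/z₁)^α = 9.57 × (6.0396)^0.389 = 19.2630 mph
ΔV = 19.2630 − 9.57 = 9.6930 mph

9.69 mph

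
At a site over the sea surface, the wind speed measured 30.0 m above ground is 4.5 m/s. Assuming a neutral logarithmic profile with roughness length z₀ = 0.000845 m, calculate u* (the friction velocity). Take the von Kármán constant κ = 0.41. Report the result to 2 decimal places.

Log law: V(z) = (u*/κ) · ln(z/z₀) ⇒ u* = κ · V / ln(z/z₀)
u* = 0.41 × 4.5 / ln(30.0/0.000845) = 0.41 × 4.5 / 10.4774
   = 1.8450 / 10.4774 = 0.1761 m/s

u* ≈ 0.18 m/s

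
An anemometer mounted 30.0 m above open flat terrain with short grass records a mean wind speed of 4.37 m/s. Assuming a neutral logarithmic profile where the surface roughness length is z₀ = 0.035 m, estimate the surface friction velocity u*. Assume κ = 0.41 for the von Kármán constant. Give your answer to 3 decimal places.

Log law: V(z) = (u*/κ) · ln(z/z₀) ⇒ u* = κ · V / ln(z/z₀)
u* = 0.41 × 4.37 / ln(30.0/0.035) = 0.41 × 4.37 / 6.7536
   = 1.7917 / 6.7536 = 0.2653 m/s

u* ≈ 0.265 m/s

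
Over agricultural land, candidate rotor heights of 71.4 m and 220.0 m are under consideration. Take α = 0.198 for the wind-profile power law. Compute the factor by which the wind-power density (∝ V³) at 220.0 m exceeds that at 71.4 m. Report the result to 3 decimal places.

1.951

Speed ratio: V_B/V_A = (z_B/z_A)^α = (220.0/71.4)^0.198 = (3.0812)^0.198 = 1.24959
Power-density ratio: P_B/P_A = (V_B/V_A)³ = (1.24959)³ = 1.95120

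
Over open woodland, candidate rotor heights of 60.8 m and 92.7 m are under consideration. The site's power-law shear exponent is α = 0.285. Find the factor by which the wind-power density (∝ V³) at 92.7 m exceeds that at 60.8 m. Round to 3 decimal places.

1.434

Speed ratio: V_B/V_A = (z_B/z_A)^α = (92.7/60.8)^0.285 = (1.5247)^0.285 = 1.12773
Power-density ratio: P_B/P_A = (V_B/V_A)³ = (1.12773)³ = 1.43422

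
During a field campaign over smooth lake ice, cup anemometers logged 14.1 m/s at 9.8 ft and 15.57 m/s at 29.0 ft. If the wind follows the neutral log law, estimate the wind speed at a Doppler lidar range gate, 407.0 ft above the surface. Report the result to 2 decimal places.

19.15 m/s

Log law: V ∝ ln(z/z₀). From the pair, with r = V₁/V₂ = 0.90559,
ln z₀ = (ln z₁ − r·ln z₂)/(1 − r) = (2.2824 − 0.90559×3.3673)/0.09441 = -8.1239 → z₀ = 0.0002964 ft
V₃ = V₁ · ln(z₃/z₀)/ln(z₁/z₀) = 14.1 × 14.1327/10.4063 = 19.1491 m/s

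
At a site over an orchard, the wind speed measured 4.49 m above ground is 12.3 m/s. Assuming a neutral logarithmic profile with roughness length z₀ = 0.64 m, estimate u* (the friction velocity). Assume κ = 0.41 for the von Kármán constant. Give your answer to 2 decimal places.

u* ≈ 2.59 m/s

Log law: V(z) = (u*/κ) · ln(z/z₀) ⇒ u* = κ · V / ln(z/z₀)
u* = 0.41 × 12.3 / ln(4.49/0.64) = 0.41 × 12.3 / 1.9481
   = 5.0430 / 1.9481 = 2.5886 m/s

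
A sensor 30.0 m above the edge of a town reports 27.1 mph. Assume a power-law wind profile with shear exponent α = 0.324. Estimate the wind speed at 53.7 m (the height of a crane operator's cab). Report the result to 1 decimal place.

32.7 mph

Power-law profile: V₂ = V₁ · (z₂/z₁)^α
V₂ = 27.1 × (53.7/30.0)^0.324 = 27.1 × (1.7900)^0.324
    = 27.1 × 1.2076 = 32.7261 mph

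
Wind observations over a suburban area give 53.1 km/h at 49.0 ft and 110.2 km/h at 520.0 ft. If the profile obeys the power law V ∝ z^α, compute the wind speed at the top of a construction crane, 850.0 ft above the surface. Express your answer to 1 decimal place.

128.3 km/h

First find α: α = ln(V₂/V₁)/ln(z₂/z₁) = ln(110.2/53.1)/ln(520.0/49.0) = 0.73012/2.36201 = 0.3091
Extrapolate from 520.0 ft to 850.0 ft: V₃ = 110.2 × (850.0/520.0)^0.3091 = 110.2 × 1.1640 = 128.2775 km/h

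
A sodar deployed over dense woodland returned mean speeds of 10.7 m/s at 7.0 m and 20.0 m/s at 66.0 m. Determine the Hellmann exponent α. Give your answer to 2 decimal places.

α ≈ 0.28

Power law: V₂/V₁ = (z₂/z₁)^α ⇒ α = ln(V₂/V₁) / ln(z₂/z₁)
α = ln(20.0/10.7) / ln(66.0/7.0) = ln(1.8692) / ln(9.4286)
  = 0.62549 / 2.24374 = 0.27877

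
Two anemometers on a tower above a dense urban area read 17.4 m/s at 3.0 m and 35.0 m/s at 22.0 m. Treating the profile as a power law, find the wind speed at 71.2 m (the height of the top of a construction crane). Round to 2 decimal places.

First find α: α = ln(V₂/V₁)/ln(z₂/z₁) = ln(35.0/17.4)/ln(22.0/3.0) = 0.69888/1.99243 = 0.3508
Extrapolate from 22.0 m to 71.2 m: V₃ = 35.0 × (71.2/22.0)^0.3508 = 35.0 × 1.5098 = 52.8420 m/s

52.84 m/s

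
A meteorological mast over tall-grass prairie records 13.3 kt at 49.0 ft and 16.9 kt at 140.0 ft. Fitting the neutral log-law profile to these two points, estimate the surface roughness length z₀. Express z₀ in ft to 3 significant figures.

Log law: V(z) ∝ ln(z/z₀). With r = V₁/V₂ = 13.3/16.9 = 0.78698,
r · ln(z₂/z₀) = ln(z₁/z₀) ⇒ ln z₀ = (ln z₁ − r·ln z₂)/(1 − r)
ln z₀ = (3.89182 − 0.78698×4.94164) / 0.21302 = 0.0133
z₀ = exp(0.0133) = 1.013 ft

z₀ ≈ 1.01 ft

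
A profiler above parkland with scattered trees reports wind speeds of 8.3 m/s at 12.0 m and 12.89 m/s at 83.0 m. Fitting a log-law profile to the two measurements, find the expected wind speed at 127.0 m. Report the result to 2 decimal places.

Log law: V ∝ ln(z/z₀). From the pair, with r = V₁/V₂ = 0.64391,
ln z₀ = (ln z₁ − r·ln z₂)/(1 − r) = (2.4849 − 0.64391×4.4188)/0.35609 = -1.0122 → z₀ = 0.3634 m
V₃ = V₁ · ln(z₃/z₀)/ln(z₁/z₀) = 8.3 × 5.8564/3.4971 = 13.8995 m/s

13.90 m/s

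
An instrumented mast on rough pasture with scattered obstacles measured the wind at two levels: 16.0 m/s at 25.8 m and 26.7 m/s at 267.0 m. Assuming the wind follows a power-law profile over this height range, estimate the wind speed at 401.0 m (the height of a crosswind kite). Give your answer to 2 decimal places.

First find α: α = ln(V₂/V₁)/ln(z₂/z₁) = ln(26.7/16.0)/ln(267.0/25.8) = 0.51207/2.33687 = 0.2191
Extrapolate from 267.0 m to 401.0 m: V₃ = 26.7 × (401.0/267.0)^0.2191 = 26.7 × 1.0932 = 29.1888 m/s

29.19 m/s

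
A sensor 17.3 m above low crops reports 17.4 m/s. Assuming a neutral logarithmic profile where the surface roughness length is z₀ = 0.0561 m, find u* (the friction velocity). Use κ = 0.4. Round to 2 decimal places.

u* ≈ 1.21 m/s

Log law: V(z) = (u*/κ) · ln(z/z₀) ⇒ u* = κ · V / ln(z/z₀)
u* = 0.4 × 17.4 / ln(17.3/0.0561) = 0.4 × 17.4 / 5.7313
   = 6.9600 / 5.7313 = 1.2144 m/s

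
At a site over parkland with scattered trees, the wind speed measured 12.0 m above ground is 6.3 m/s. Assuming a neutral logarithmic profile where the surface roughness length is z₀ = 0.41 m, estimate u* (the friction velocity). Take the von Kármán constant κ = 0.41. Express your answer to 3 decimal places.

u* ≈ 0.765 m/s

Log law: V(z) = (u*/κ) · ln(z/z₀) ⇒ u* = κ · V / ln(z/z₀)
u* = 0.41 × 6.3 / ln(12.0/0.41) = 0.41 × 6.3 / 3.3765
   = 2.5830 / 3.3765 = 0.7650 m/s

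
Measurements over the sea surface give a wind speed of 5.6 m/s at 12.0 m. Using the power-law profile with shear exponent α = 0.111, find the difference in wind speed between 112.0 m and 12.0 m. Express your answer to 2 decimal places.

1.58 m/s

Power law: V₂ = V₁ · (z₂/z₁)^α = 5.6 × (9.3333)^0.111 = 7.1757 m/s
ΔV = 7.1757 − 5.6 = 1.5757 m/s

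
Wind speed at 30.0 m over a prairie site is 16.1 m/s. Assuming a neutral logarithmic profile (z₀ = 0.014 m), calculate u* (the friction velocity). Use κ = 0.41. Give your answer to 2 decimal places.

Log law: V(z) = (u*/κ) · ln(z/z₀) ⇒ u* = κ · V / ln(z/z₀)
u* = 0.41 × 16.1 / ln(30.0/0.014) = 0.41 × 16.1 / 7.6699
   = 6.6010 / 7.6699 = 0.8606 m/s

u* ≈ 0.86 m/s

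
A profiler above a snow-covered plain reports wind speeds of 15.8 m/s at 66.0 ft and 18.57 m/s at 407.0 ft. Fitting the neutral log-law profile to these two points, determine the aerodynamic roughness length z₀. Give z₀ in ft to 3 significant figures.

Log law: V(z) ∝ ln(z/z₀). With r = V₁/V₂ = 15.8/18.57 = 0.85083,
r · ln(z₂/z₀) = ln(z₁/z₀) ⇒ ln z₀ = (ln z₁ − r·ln z₂)/(1 − r)
ln z₀ = (4.18965 − 0.85083×6.00881) / 0.14917 = -6.1868
z₀ = exp(-6.1868) = 0.002056 ft

z₀ ≈ 0.00206 ft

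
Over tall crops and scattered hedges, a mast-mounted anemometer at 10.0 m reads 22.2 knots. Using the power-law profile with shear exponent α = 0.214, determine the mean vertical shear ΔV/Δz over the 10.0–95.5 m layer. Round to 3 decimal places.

Power law: V₂ = V₁ · (z₂/z₁)^α = 22.2 × (9.5500)^0.214 = 35.9810 knots
ΔV/Δz = (35.9810 − 22.2)/(95.5 − 10.0) = 13.7810/85.5000 = 0.16118 knots/m

0.161 knots/m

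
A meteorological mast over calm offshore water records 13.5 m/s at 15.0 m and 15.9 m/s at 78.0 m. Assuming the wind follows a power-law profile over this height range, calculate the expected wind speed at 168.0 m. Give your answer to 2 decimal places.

First find α: α = ln(V₂/V₁)/ln(z₂/z₁) = ln(15.9/13.5)/ln(78.0/15.0) = 0.16363/1.64866 = 0.0993
Extrapolate from 78.0 m to 168.0 m: V₃ = 15.9 × (168.0/78.0)^0.0993 = 15.9 × 1.0791 = 17.1581 m/s

17.16 m/s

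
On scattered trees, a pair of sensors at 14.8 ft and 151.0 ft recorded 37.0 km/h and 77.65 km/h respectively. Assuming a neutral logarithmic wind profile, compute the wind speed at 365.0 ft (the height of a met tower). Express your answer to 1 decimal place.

93.1 km/h

Log law: V ∝ ln(z/z₀). From the pair, with r = V₁/V₂ = 0.47650,
ln z₀ = (ln z₁ − r·ln z₂)/(1 − r) = (2.6946 − 0.47650×5.0173)/0.52350 = 0.5805 → z₀ = 1.787 ft
V₃ = V₁ · ln(z₃/z₀)/ln(z₁/z₀) = 37.0 × 5.3194/2.1141 = 93.0972 km/h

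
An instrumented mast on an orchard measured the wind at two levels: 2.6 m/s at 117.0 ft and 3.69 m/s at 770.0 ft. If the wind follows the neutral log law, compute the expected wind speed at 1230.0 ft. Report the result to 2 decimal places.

3.96 m/s

Log law: V ∝ ln(z/z₀). From the pair, with r = V₁/V₂ = 0.70461,
ln z₀ = (ln z₁ − r·ln z₂)/(1 − r) = (4.7622 − 0.70461×6.6464)/0.29539 = 0.2677 → z₀ = 1.307 ft
V₃ = V₁ · ln(z₃/z₀)/ln(z₁/z₀) = 2.6 × 6.8471/4.4945 = 3.9610 m/s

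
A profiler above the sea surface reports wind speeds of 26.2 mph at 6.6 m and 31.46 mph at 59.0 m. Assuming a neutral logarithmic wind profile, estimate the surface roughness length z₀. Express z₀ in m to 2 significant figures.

Log law: V(z) ∝ ln(z/z₀). With r = V₁/V₂ = 26.2/31.46 = 0.83280,
r · ln(z₂/z₀) = ln(z₁/z₀) ⇒ ln z₀ = (ln z₁ − r·ln z₂)/(1 − r)
ln z₀ = (1.88707 − 0.83280×4.07754) / 0.16720 = -9.0236
z₀ = exp(-9.0236) = 0.0001205 m

z₀ ≈ 0.00012 m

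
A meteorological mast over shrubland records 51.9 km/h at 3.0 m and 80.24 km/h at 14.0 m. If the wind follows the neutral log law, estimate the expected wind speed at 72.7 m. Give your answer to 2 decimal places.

Log law: V ∝ ln(z/z₀). From the pair, with r = V₁/V₂ = 0.64681,
ln z₀ = (ln z₁ − r·ln z₂)/(1 − r) = (1.0986 − 0.64681×2.6391)/0.35319 = -1.7225 → z₀ = 0.1786 m
V₃ = V₁ · ln(z₃/z₀)/ln(z₁/z₀) = 51.9 × 6.0088/2.8211 = 110.5455 km/h

110.55 km/h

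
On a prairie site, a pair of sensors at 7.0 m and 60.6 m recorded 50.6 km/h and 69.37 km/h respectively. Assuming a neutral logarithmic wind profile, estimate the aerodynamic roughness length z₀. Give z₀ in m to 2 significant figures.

Log law: V(z) ∝ ln(z/z₀). With r = V₁/V₂ = 50.6/69.37 = 0.72942,
r · ln(z₂/z₀) = ln(z₁/z₀) ⇒ ln z₀ = (ln z₁ − r·ln z₂)/(1 − r)
ln z₀ = (1.94591 − 0.72942×4.10429) / 0.27058 = -3.8726
z₀ = exp(-3.8726) = 0.02080 m

z₀ ≈ 0.021 m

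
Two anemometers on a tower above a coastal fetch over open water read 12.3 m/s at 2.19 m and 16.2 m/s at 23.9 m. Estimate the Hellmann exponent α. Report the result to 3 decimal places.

Power law: V₂/V₁ = (z₂/z₁)^α ⇒ α = ln(V₂/V₁) / ln(z₂/z₁)
α = ln(16.2/12.3) / ln(23.9/2.19) = ln(1.3171) / ln(10.9132)
  = 0.27541 / 2.38998 = 0.11524

α ≈ 0.115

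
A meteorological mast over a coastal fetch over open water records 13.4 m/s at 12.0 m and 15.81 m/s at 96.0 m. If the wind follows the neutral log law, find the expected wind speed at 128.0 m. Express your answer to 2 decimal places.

Log law: V ∝ ln(z/z₀). From the pair, with r = V₁/V₂ = 0.84756,
ln z₀ = (ln z₁ − r·ln z₂)/(1 − r) = (2.4849 − 0.84756×4.5643)/0.15244 = -9.0771 → z₀ = 0.0001142 m
V₃ = V₁ · ln(z₃/z₀)/ln(z₁/z₀) = 13.4 × 13.9292/11.5620 = 16.1434 m/s

16.14 m/s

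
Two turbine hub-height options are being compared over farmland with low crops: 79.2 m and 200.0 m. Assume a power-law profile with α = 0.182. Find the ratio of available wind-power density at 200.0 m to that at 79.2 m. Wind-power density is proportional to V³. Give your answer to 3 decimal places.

1.658

Speed ratio: V_B/V_A = (z_B/z_A)^α = (200.0/79.2)^0.182 = (2.5253)^0.182 = 1.18364
Power-density ratio: P_B/P_A = (V_B/V_A)³ = (1.18364)³ = 1.65828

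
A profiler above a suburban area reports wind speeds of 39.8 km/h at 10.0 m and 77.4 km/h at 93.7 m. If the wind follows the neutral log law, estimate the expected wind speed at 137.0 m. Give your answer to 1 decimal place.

Log law: V ∝ ln(z/z₀). From the pair, with r = V₁/V₂ = 0.51421,
ln z₀ = (ln z₁ − r·ln z₂)/(1 − r) = (2.3026 − 0.51421×4.5401)/0.48579 = -0.0658 → z₀ = 0.9363 m
V₃ = V₁ · ln(z₃/z₀)/ln(z₁/z₀) = 39.8 × 4.9858/2.3684 = 83.7837 km/h

83.8 km/h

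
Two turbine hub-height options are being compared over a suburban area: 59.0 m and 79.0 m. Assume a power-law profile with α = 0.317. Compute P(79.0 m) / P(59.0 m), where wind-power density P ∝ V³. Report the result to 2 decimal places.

1.32

Speed ratio: V_B/V_A = (z_B/z_A)^α = (79.0/59.0)^0.317 = (1.3390)^0.317 = 1.09695
Power-density ratio: P_B/P_A = (V_B/V_A)³ = (1.09695)³ = 1.31997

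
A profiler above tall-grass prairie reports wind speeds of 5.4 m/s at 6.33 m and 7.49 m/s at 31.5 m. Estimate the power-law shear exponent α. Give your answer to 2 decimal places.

α ≈ 0.20

Power law: V₂/V₁ = (z₂/z₁)^α ⇒ α = ln(V₂/V₁) / ln(z₂/z₁)
α = ln(7.49/5.4) / ln(31.5/6.33) = ln(1.3870) / ln(4.9763)
  = 0.32717 / 1.60469 = 0.20388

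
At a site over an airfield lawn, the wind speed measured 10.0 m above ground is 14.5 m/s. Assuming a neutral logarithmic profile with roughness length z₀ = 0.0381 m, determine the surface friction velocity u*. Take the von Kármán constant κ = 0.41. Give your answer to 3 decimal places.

u* ≈ 1.067 m/s

Log law: V(z) = (u*/κ) · ln(z/z₀) ⇒ u* = κ · V / ln(z/z₀)
u* = 0.41 × 14.5 / ln(10.0/0.0381) = 0.41 × 14.5 / 5.5701
   = 5.9450 / 5.5701 = 1.0673 m/s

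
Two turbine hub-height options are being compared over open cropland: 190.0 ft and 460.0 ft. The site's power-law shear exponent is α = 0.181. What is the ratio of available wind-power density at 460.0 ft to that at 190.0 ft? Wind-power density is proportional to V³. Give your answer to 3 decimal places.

Speed ratio: V_B/V_A = (z_B/z_A)^α = (460.0/190.0)^0.181 = (2.4211)^0.181 = 1.17356
Power-density ratio: P_B/P_A = (V_B/V_A)³ = (1.17356)³ = 1.61627

1.616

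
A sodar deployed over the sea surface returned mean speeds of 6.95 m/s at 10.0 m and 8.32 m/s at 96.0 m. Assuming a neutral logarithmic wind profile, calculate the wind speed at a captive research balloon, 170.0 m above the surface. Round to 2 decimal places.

Log law: V ∝ ln(z/z₀). From the pair, with r = V₁/V₂ = 0.83534,
ln z₀ = (ln z₁ − r·ln z₂)/(1 − r) = (2.3026 − 0.83534×4.5643)/0.16466 = -9.1713 → z₀ = 0.0001040 m
V₃ = V₁ · ln(z₃/z₀)/ln(z₁/z₀) = 6.95 × 14.3071/11.4739 = 8.6661 m/s

8.67 m/s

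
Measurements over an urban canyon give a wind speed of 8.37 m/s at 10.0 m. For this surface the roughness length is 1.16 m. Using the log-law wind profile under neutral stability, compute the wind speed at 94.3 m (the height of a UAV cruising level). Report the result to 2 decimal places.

Log law: V(z) ∝ ln(z/z₀), so V₂/V₁ = ln(z₂/z₀) / ln(z₁/z₀).
ln(94.3/1.16) = 4.3981, ln(10.0/1.16) = 2.1542
V₂ = 8.37 × 4.3981/2.1542 = 8.37 × 2.0417 = 17.0886 m/s

17.09 m/s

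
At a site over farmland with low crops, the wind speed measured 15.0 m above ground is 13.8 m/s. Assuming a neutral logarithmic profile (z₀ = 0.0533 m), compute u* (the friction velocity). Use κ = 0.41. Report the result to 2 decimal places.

Log law: V(z) = (u*/κ) · ln(z/z₀) ⇒ u* = κ · V / ln(z/z₀)
u* = 0.41 × 13.8 / ln(15.0/0.0533) = 0.41 × 13.8 / 5.6399
   = 5.6580 / 5.6399 = 1.0032 m/s

u* ≈ 1.00 m/s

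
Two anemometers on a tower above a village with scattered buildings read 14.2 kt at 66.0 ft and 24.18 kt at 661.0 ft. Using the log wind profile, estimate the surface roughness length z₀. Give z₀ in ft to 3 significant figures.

Log law: V(z) ∝ ln(z/z₀). With r = V₁/V₂ = 14.2/24.18 = 0.58726,
r · ln(z₂/z₀) = ln(z₁/z₀) ⇒ ln z₀ = (ln z₁ − r·ln z₂)/(1 − r)
ln z₀ = (4.18965 − 0.58726×6.49375) / 0.41274 = 0.9113
z₀ = exp(0.9113) = 2.487 ft

z₀ ≈ 2.49 ft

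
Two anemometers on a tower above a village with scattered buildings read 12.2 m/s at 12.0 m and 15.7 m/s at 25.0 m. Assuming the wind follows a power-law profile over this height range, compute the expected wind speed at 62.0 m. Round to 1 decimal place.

First find α: α = ln(V₂/V₁)/ln(z₂/z₁) = ln(15.7/12.2)/ln(25.0/12.0) = 0.25222/0.73397 = 0.3436
Extrapolate from 25.0 m to 62.0 m: V₃ = 15.7 × (62.0/25.0)^0.3436 = 15.7 × 1.3663 = 21.4512 m/s

21.5 m/s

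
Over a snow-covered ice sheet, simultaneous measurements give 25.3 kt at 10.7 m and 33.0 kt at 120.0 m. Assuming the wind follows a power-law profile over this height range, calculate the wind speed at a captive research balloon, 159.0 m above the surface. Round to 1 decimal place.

34.0 kt

First find α: α = ln(V₂/V₁)/ln(z₂/z₁) = ln(33.0/25.3)/ln(120.0/10.7) = 0.26570/2.41725 = 0.1099
Extrapolate from 120.0 m to 159.0 m: V₃ = 33.0 × (159.0/120.0)^0.1099 = 33.0 × 1.0314 = 34.0367 kt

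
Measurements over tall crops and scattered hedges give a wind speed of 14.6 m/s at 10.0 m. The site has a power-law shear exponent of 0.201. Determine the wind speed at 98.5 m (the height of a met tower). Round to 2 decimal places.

23.12 m/s

Power-law profile: V₂ = V₁ · (z₂/z₁)^α
V₂ = 14.6 × (98.5/10.0)^0.201 = 14.6 × (9.8500)^0.201
    = 14.6 × 1.5837 = 23.1224 m/s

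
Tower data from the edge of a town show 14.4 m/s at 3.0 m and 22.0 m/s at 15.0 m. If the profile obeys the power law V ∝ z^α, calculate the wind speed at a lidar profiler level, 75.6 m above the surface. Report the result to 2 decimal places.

33.68 m/s

First find α: α = ln(V₂/V₁)/ln(z₂/z₁) = ln(22.0/14.4)/ln(15.0/3.0) = 0.42381/1.60944 = 0.2633
Extrapolate from 15.0 m to 75.6 m: V₃ = 22.0 × (75.6/15.0)^0.2633 = 22.0 × 1.5310 = 33.6817 m/s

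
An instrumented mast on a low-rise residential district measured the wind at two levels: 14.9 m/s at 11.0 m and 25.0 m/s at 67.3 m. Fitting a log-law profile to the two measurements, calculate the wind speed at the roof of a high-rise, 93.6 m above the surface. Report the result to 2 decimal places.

26.84 m/s

Log law: V ∝ ln(z/z₀). From the pair, with r = V₁/V₂ = 0.59600,
ln z₀ = (ln z₁ − r·ln z₂)/(1 − r) = (2.3979 − 0.59600×4.2092)/0.40400 = -0.2742 → z₀ = 0.7602 m
V₃ = V₁ · ln(z₃/z₀)/ln(z₁/z₀) = 14.9 × 4.8132/2.6721 = 26.8394 m/s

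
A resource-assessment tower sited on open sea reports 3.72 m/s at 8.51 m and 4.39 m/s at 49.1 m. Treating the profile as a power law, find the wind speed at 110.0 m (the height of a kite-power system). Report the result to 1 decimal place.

4.7 m/s

First find α: α = ln(V₂/V₁)/ln(z₂/z₁) = ln(4.39/3.72)/ln(49.1/8.51) = 0.16561/1.75262 = 0.0945
Extrapolate from 49.1 m to 110.0 m: V₃ = 4.39 × (110.0/49.1)^0.0945 = 4.39 × 1.0792 = 4.7377 m/s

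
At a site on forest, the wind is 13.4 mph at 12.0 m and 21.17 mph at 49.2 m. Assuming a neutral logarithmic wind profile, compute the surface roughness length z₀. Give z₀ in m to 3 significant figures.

z₀ ≈ 1.05 m

Log law: V(z) ∝ ln(z/z₀). With r = V₁/V₂ = 13.4/21.17 = 0.63297,
r · ln(z₂/z₀) = ln(z₁/z₀) ⇒ ln z₀ = (ln z₁ − r·ln z₂)/(1 − r)
ln z₀ = (2.48491 − 0.63297×3.89589) / 0.36703 = 0.0515
z₀ = exp(0.0515) = 1.053 m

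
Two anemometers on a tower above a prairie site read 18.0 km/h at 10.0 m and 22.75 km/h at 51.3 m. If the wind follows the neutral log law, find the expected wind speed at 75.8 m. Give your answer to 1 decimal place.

Log law: V ∝ ln(z/z₀). From the pair, with r = V₁/V₂ = 0.79121,
ln z₀ = (ln z₁ − r·ln z₂)/(1 − r) = (2.3026 − 0.79121×3.9377)/0.20879 = -3.8936 → z₀ = 0.02037 m
V₃ = V₁ · ln(z₃/z₀)/ln(z₁/z₀) = 18.0 × 8.2217/6.1962 = 23.8841 km/h

23.9 km/h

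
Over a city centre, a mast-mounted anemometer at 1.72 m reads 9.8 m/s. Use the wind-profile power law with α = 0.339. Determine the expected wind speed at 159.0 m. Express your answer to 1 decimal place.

Power-law profile: V₂ = V₁ · (z₂/z₁)^α
V₂ = 9.8 × (159.0/1.72)^0.339 = 9.8 × (92.4419)^0.339
    = 9.8 × 4.6391 = 45.4627 m/s

45.5 m/s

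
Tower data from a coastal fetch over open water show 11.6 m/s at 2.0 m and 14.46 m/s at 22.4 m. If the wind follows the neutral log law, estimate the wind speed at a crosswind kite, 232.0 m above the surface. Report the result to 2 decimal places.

Log law: V ∝ ln(z/z₀). From the pair, with r = V₁/V₂ = 0.80221,
ln z₀ = (ln z₁ − r·ln z₂)/(1 − r) = (0.6931 − 0.80221×3.1091)/0.19779 = -9.1057 → z₀ = 0.0001110 m
V₃ = V₁ · ln(z₃/z₀)/ln(z₁/z₀) = 11.6 × 14.5524/9.7988 = 17.2274 m/s

17.23 m/s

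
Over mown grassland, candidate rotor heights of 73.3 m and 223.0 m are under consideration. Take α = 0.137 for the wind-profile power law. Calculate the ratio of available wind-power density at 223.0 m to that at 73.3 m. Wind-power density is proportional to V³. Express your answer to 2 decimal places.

1.58

Speed ratio: V_B/V_A = (z_B/z_A)^α = (223.0/73.3)^0.137 = (3.0423)^0.137 = 1.16466
Power-density ratio: P_B/P_A = (V_B/V_A)³ = (1.16466)³ = 1.57978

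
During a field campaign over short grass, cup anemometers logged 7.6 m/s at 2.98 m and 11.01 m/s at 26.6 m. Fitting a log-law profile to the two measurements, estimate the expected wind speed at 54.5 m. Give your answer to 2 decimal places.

Log law: V ∝ ln(z/z₀). From the pair, with r = V₁/V₂ = 0.69028,
ln z₀ = (ln z₁ − r·ln z₂)/(1 − r) = (1.0919 − 0.69028×3.2809)/0.30972 = -3.7868 → z₀ = 0.02267 m
V₃ = V₁ · ln(z₃/z₀)/ln(z₁/z₀) = 7.6 × 7.7850/4.8787 = 12.1274 m/s

12.13 m/s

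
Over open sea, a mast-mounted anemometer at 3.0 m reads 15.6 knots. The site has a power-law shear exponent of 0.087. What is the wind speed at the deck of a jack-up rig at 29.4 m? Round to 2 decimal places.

Power-law profile: V₂ = V₁ · (z₂/z₁)^α
V₂ = 15.6 × (29.4/3.0)^0.087 = 15.6 × (9.8000)^0.087
    = 15.6 × 1.2197 = 19.0266 knots

19.03 knots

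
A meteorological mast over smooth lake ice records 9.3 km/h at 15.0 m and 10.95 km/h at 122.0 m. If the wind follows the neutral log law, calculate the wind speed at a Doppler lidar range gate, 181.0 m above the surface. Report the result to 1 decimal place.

11.3 km/h

Log law: V ∝ ln(z/z₀). From the pair, with r = V₁/V₂ = 0.84932,
ln z₀ = (ln z₁ − r·ln z₂)/(1 − r) = (2.7081 − 0.84932×4.8040)/0.15068 = -9.1056 → z₀ = 0.0001110 m
V₃ = V₁ · ln(z₃/z₀)/ln(z₁/z₀) = 9.3 × 14.3041/11.8137 = 11.2605 km/h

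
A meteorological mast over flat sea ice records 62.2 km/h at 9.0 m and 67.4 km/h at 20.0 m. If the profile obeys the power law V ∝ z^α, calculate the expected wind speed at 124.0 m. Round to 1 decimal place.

First find α: α = ln(V₂/V₁)/ln(z₂/z₁) = ln(67.4/62.2)/ln(20.0/9.0) = 0.08029/0.79851 = 0.1006
Extrapolate from 20.0 m to 124.0 m: V₃ = 67.4 × (124.0/20.0)^0.1006 = 67.4 × 1.2014 = 80.9720 km/h

81.0 km/h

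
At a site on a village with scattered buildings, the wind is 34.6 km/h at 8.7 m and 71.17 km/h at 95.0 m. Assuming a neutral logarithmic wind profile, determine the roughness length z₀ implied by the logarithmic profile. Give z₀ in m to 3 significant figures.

Log law: V(z) ∝ ln(z/z₀). With r = V₁/V₂ = 34.6/71.17 = 0.48616,
r · ln(z₂/z₀) = ln(z₁/z₀) ⇒ ln z₀ = (ln z₁ − r·ln z₂)/(1 − r)
ln z₀ = (2.16332 − 0.48616×4.55388) / 0.51384 = -0.0985
z₀ = exp(-0.0985) = 0.9062 m

z₀ ≈ 0.906 m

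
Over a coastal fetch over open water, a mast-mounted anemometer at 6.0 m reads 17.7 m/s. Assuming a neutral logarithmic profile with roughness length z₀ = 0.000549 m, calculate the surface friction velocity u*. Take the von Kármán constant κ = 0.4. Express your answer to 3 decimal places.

Log law: V(z) = (u*/κ) · ln(z/z₀) ⇒ u* = κ · V / ln(z/z₀)
u* = 0.4 × 17.7 / ln(6.0/0.000549) = 0.4 × 17.7 / 9.2992
   = 7.0800 / 9.2992 = 0.7614 m/s

u* ≈ 0.761 m/s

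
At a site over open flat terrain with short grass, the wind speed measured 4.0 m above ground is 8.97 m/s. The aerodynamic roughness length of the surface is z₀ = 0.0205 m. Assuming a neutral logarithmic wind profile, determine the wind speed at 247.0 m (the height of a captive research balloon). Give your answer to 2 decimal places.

15.98 m/s

Log law: V(z) ∝ ln(z/z₀), so V₂/V₁ = ln(z₂/z₀) / ln(z₁/z₀).
ln(247.0/0.0205) = 9.3967, ln(4.0/0.0205) = 5.2736
V₂ = 8.97 × 9.3967/5.2736 = 8.97 × 1.7818 = 15.9830 m/s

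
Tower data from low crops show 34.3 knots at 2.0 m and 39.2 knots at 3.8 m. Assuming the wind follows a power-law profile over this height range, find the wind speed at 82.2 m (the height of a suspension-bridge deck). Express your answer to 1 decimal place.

74.3 knots

First find α: α = ln(V₂/V₁)/ln(z₂/z₁) = ln(39.2/34.3)/ln(3.8/2.0) = 0.13353/0.64185 = 0.2080
Extrapolate from 3.8 m to 82.2 m: V₃ = 39.2 × (82.2/3.8)^0.2080 = 39.2 × 1.8956 = 74.3084 knots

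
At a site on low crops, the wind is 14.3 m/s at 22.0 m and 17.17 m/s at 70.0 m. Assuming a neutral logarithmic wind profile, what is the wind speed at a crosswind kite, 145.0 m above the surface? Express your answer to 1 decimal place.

Log law: V ∝ ln(z/z₀). From the pair, with r = V₁/V₂ = 0.83285,
ln z₀ = (ln z₁ − r·ln z₂)/(1 − r) = (3.0910 − 0.83285×4.2485)/0.16715 = -2.6761 → z₀ = 0.06883 m
V₃ = V₁ · ln(z₃/z₀)/ln(z₁/z₀) = 14.3 × 7.6528/5.7671 = 18.9757 m/s

19.0 m/s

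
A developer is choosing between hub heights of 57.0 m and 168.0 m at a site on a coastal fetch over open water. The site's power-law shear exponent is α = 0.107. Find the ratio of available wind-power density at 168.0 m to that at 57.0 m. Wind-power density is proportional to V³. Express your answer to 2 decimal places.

Speed ratio: V_B/V_A = (z_B/z_A)^α = (168.0/57.0)^0.107 = (2.9474)^0.107 = 1.12261
Power-density ratio: P_B/P_A = (V_B/V_A)³ = (1.12261)³ = 1.41478

1.41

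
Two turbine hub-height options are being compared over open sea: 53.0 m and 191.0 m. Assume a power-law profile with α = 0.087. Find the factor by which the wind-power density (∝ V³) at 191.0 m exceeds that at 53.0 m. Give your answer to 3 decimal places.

1.397

Speed ratio: V_B/V_A = (z_B/z_A)^α = (191.0/53.0)^0.087 = (3.6038)^0.087 = 1.11799
Power-density ratio: P_B/P_A = (V_B/V_A)³ = (1.11799)³ = 1.39738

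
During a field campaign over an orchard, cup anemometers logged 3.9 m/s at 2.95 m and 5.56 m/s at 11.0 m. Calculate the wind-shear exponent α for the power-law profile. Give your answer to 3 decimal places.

α ≈ 0.269

Power law: V₂/V₁ = (z₂/z₁)^α ⇒ α = ln(V₂/V₁) / ln(z₂/z₁)
α = ln(5.56/3.9) / ln(11.0/2.95) = ln(1.4256) / ln(3.7288)
  = 0.35462 / 1.31609 = 0.26945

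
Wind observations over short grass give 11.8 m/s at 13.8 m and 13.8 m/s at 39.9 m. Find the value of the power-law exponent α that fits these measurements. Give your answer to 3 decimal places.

α ≈ 0.147

Power law: V₂/V₁ = (z₂/z₁)^α ⇒ α = ln(V₂/V₁) / ln(z₂/z₁)
α = ln(13.8/11.8) / ln(39.9/13.8) = ln(1.1695) / ln(2.8913)
  = 0.15657 / 1.06171 = 0.14747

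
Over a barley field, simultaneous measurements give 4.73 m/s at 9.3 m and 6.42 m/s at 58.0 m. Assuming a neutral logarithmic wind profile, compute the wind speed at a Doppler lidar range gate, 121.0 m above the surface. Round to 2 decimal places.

Log law: V ∝ ln(z/z₀). From the pair, with r = V₁/V₂ = 0.73676,
ln z₀ = (ln z₁ − r·ln z₂)/(1 − r) = (2.2300 − 0.73676×4.0604)/0.26324 = -2.8930 → z₀ = 0.05541 m
V₃ = V₁ · ln(z₃/z₀)/ln(z₁/z₀) = 4.73 × 7.6888/5.1230 = 7.0989 m/s

7.10 m/s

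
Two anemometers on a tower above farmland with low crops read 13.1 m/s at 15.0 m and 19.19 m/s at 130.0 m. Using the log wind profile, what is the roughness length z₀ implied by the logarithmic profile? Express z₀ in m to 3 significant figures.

Log law: V(z) ∝ ln(z/z₀). With r = V₁/V₂ = 13.1/19.19 = 0.68265,
r · ln(z₂/z₀) = ln(z₁/z₀) ⇒ ln z₀ = (ln z₁ − r·ln z₂)/(1 − r)
ln z₀ = (2.70805 − 0.68265×4.86753) / 0.31735 = -1.9371
z₀ = exp(-1.9371) = 0.1441 m

z₀ ≈ 0.144 m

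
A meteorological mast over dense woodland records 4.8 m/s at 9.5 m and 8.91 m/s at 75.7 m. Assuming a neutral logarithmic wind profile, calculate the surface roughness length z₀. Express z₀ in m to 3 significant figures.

z₀ ≈ 0.841 m

Log law: V(z) ∝ ln(z/z₀). With r = V₁/V₂ = 4.8/8.91 = 0.53872,
r · ln(z₂/z₀) = ln(z₁/z₀) ⇒ ln z₀ = (ln z₁ − r·ln z₂)/(1 − r)
ln z₀ = (2.25129 − 0.53872×4.32678) / 0.46128 = -0.1726
z₀ = exp(-0.1726) = 0.8414 m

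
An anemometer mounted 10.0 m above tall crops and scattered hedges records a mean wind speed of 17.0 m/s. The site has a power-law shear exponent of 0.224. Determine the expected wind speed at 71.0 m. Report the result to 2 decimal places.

Power-law profile: V₂ = V₁ · (z₂/z₁)^α
V₂ = 17.0 × (71.0/10.0)^0.224 = 17.0 × (7.1000)^0.224
    = 17.0 × 1.5513 = 26.3713 m/s

26.37 m/s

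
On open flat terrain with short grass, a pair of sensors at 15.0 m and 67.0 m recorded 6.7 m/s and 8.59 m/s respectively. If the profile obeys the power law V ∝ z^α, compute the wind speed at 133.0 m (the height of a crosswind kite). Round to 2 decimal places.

First find α: α = ln(V₂/V₁)/ln(z₂/z₁) = ln(8.59/6.7)/ln(67.0/15.0) = 0.24849/1.49664 = 0.1660
Extrapolate from 67.0 m to 133.0 m: V₃ = 8.59 × (133.0/67.0)^0.1660 = 8.59 × 1.1206 = 9.6257 m/s

9.63 m/s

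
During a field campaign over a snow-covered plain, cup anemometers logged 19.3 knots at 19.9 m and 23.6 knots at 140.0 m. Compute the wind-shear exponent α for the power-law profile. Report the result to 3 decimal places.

α ≈ 0.103

Power law: V₂/V₁ = (z₂/z₁)^α ⇒ α = ln(V₂/V₁) / ln(z₂/z₁)
α = ln(23.6/19.3) / ln(140.0/19.9) = ln(1.2228) / ln(7.0352)
  = 0.20114 / 1.95092 = 0.10310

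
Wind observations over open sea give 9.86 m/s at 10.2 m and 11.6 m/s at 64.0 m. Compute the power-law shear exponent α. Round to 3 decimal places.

α ≈ 0.088

Power law: V₂/V₁ = (z₂/z₁)^α ⇒ α = ln(V₂/V₁) / ln(z₂/z₁)
α = ln(11.6/9.86) / ln(64.0/10.2) = ln(1.1765) / ln(6.2745)
  = 0.16252 / 1.83650 = 0.08849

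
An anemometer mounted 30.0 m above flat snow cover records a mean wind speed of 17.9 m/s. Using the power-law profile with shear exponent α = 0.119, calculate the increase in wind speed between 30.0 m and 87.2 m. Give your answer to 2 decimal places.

2.42 m/s

Power law: V₂ = V₁ · (z₂/z₁)^α = 17.9 × (2.9067)^0.119 = 20.3234 m/s
ΔV = 20.3234 − 17.9 = 2.4234 m/s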